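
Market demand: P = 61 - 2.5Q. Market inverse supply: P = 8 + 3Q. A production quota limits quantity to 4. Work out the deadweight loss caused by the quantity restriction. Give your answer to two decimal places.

Unrestricted equilibrium: Q* = (61 - 8)/(2.5 + 3) = 9.6364.
At Q = 4 the demand price is 61 - 2.5(4) = 51 and the supply price is 8 + 3(4) = 20.
Deadweight loss is the triangle between the curves from 4 to 9.6364: (1/2)(51 - 20)(9.6364 - 4) = 87.3636.

87.36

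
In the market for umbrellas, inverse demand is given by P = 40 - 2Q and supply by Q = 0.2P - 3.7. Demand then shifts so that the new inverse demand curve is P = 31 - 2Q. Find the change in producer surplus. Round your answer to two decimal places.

-15.61

Rewriting supply in inverse form: P = 18.5 + 5Q.
Initial equilibrium: Q_0 = 3.0714, P_0 = 33.8571; CS_0 = (1/2)(3.0714)(6.1429) = 9.4337, PS_0 = (1/2)(3.0714)(15.3571) = 23.5842.
New equilibrium: 31 - 2Q = 18.5 + 5Q gives Q_1 = 1.7857, P_1 = 27.4286; CS_1 = 3.1888, PS_1 = 7.9719.
Change in producer surplus = 7.9719 - 23.5842 = -15.6122.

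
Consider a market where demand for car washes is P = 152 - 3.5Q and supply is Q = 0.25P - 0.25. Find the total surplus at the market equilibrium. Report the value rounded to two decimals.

1520.07

Rewriting supply in inverse form: P = 1 + 4Q.
Equilibrium: 152 - 3.5Q = 1 + 4Q, so Q* = 20.1333 and P* = 81.5333.
Total surplus is the full triangle between the curves from 0 to Q*: (1/2)(20.1333)(152 - 1) = 1520.0667.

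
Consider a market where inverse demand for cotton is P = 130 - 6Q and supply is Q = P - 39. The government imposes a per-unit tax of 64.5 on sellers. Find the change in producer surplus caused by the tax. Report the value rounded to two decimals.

-77.33

Rewriting supply in inverse form: P = 39 + Q.
Pre-tax equilibrium: 130 - 6Q = 39 + Q gives Q* = 13, P* = 52.
With the tax, sellers need 64.5 more per unit: 130 - 6Q = 39 + Q + 64.5, so Q_t = 3.7857. Buyers pay P_b = 107.2857; sellers receive P_s = P_b - 64.5 = 42.7857.
Producers lose the trapezoid between P_s and P* out to Q_t plus the triangle from Q_t to Q*: change in PS = 7.1658 - 84.5 = -77.3342.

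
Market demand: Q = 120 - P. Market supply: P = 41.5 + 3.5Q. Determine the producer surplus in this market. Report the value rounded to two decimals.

532.54

Rewriting demand in inverse form: P = 120 - Q.
Setting demand equal to supply, 78.5 = 4.5Q, so Q* = 17.4444 and P* = 102.5556.
The supply curve's price intercept is 41.5, so PS = (1/2)(Q*)(P* - 41.5) = (1/2)(17.4444)(61.0556) = 532.5401.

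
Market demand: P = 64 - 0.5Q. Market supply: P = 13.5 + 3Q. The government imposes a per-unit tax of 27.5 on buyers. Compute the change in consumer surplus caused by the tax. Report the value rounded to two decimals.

-41.25

Pre-tax equilibrium: 64 - 0.5Q = 13.5 + 3Q gives Q* = 14.4286, P* = 56.7857.
With the tax, buyers' net willingness to pay falls by 27.5: (64 - 27.5) - 0.5Q = 13.5 + 3Q, so Q_t = 6.5714. Buyers pay P_b = 60.7143; sellers receive P_s = P_b - 27.5 = 33.2143.
Consumers lose the trapezoid between P* and P_b out to Q_t plus the triangle from Q_t to Q*: change in CS = 10.7959 - 52.0459 = -41.25.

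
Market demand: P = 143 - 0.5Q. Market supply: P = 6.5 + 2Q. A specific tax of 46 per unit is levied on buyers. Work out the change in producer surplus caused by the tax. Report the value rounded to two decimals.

Without the tax, 143 - 0.5Q = 6.5 + 2Q so Q* = 54.6 and P* = 115.7.
With the tax, buyers' net willingness to pay falls by 46: (143 - 46) - 0.5Q = 6.5 + 2Q, so Q_t = 36.2. Buyers pay P_b = 124.9; sellers receive P_s = P_b - 46 = 78.9.
Producers lose the trapezoid between P_s and P* out to Q_t plus the triangle from Q_t to Q*: change in PS = 1310.44 - 2981.16 = -1670.72.

-1670.72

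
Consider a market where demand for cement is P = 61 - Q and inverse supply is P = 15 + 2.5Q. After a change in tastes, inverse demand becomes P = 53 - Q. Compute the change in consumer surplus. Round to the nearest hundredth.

-27.43

Initial equilibrium: Q_0 = 13.1429, P_0 = 47.8571; CS_0 = (1/2)(13.1429)(13.1429) = 86.3673, PS_0 = (1/2)(13.1429)(32.8571) = 215.9184.
New equilibrium: 53 - Q = 15 + 2.5Q gives Q_1 = 10.8571, P_1 = 42.1429; CS_1 = 58.9388, PS_1 = 147.3469.
Change in consumer surplus = 58.9388 - 86.3673 = -27.4286.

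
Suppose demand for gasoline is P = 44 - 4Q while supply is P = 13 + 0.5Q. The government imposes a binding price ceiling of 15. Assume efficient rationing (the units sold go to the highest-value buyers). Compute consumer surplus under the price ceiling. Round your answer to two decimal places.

84.00

Without the control, 44 - 4Q = 13 + 0.5Q so Q* = 6.8889 and P* = 16.4444.
At the ceiling price 15, quantity supplied is (15 - 13)/0.5 = 4; supply is the short side, so Q = 4 trades at P = 15.
The demand price at Q = 4 is 28. CS is the trapezoid between demand and 15 over [0, 4]: (1/2)[(44 - 15) + (28 - 15)](4) = 84.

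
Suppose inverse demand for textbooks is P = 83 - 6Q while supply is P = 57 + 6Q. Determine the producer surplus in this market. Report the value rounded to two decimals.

Set 83 - 6Q = 57 + 6Q, which gives 26 = 12Q, so Q* = 2.1667 and P* = 83 - 6(2.1667) = 70.
PS is the area between P* and the supply curve from 0 to Q*: (1/2)(2.1667)(13) = 14.0833.

14.08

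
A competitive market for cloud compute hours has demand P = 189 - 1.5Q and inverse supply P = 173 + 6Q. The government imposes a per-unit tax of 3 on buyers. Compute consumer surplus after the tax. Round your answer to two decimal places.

2.25

Without the tax, 189 - 1.5Q = 173 + 6Q so Q* = 2.1333 and P* = 185.8.
With the tax, buyers' net willingness to pay falls by 3: (189 - 3) - 1.5Q = 173 + 6Q, so Q_t = 1.7333. Buyers pay P_b = 186.4; sellers receive P_s = P_b - 3 = 183.4.
Consumer surplus is the triangle under demand above P_b: (1/2)(1.7333)(189 - 186.4) = 2.2533.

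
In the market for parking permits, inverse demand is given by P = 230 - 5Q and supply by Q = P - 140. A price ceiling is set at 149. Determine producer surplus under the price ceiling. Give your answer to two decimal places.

40.50

Rewriting supply in inverse form: P = 140 + Q.
Without the control, 230 - 5Q = 140 + Q so Q* = 15 and P* = 155.
At the ceiling price 149, quantity supplied is (149 - 140)/1 = 9; supply is the short side, so Q = 9 trades at P = 149.
PS is the triangle above supply below 149: (1/2)(9)(149 - 140) = 40.5.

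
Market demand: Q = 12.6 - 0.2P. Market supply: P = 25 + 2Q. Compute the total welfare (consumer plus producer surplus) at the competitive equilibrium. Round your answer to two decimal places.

Rewriting demand in inverse form: P = 63 - 5Q.
Setting demand equal to supply, 38 = 7Q, so Q* = 5.4286 and P* = 35.8571.
CS = (1/2)(5.4286)(27.1429) = 73.6735 and PS = (1/2)(5.4286)(10.8571) = 29.4694, so total surplus = 103.1429.

103.14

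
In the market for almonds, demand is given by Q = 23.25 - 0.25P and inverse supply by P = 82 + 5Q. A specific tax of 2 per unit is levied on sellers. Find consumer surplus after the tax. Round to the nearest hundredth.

2.00

Rewriting demand in inverse form: P = 93 - 4Q.
Without the tax, 93 - 4Q = 82 + 5Q so Q* = 1.2222 and P* = 88.1111.
With the tax, sellers need 2 more per unit: 93 - 4Q = 82 + 5Q + 2, so Q_t = 1. Buyers pay P_b = 89; sellers receive P_s = P_b - 2 = 87.
Consumer surplus is the triangle under demand above P_b: (1/2)(1)(93 - 89) = 2.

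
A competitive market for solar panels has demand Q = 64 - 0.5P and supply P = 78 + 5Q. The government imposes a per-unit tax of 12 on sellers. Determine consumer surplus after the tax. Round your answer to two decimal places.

29.47

Rewriting demand in inverse form: P = 128 - 2Q.
Pre-tax equilibrium: 128 - 2Q = 78 + 5Q gives Q* = 7.1429, P* = 113.7143.
With the tax, sellers need 12 more per unit: 128 - 2Q = 78 + 5Q + 12, so Q_t = 5.4286. Buyers pay P_b = 117.1429; sellers receive P_s = P_b - 12 = 105.1429.
Consumer surplus is the triangle under demand above P_b: (1/2)(5.4286)(128 - 117.1429) = 29.4694.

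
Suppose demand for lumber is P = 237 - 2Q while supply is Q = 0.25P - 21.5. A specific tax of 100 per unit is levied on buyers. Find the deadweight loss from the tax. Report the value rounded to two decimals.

833.33

Rewriting supply in inverse form: P = 86 + 4Q.
Without the tax, 237 - 2Q = 86 + 4Q so Q* = 25.1667 and P* = 186.6667.
A tax on buyers shifts demand down by 100: (237 - 100) - 2Q = 86 + 4Q, so Q_t = 8.5. Buyers pay P_b = 220; sellers receive P_s = P_b - 100 = 120.
The welfare triangle lost has base Q* - Q_t = 16.6667 and height t = 100, so DWL = (1/2)(16.6667)(100) = 833.3333.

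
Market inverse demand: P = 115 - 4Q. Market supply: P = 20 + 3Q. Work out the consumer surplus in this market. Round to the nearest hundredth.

368.37

Set 115 - 4Q = 20 + 3Q, which gives 95 = 7Q, so Q* = 13.5714 and P* = 115 - 4(13.5714) = 60.7143.
The demand choke price is 115, so CS = (1/2)(Q*)(115 - P*) = (1/2)(13.5714)(54.2857) = 368.3673.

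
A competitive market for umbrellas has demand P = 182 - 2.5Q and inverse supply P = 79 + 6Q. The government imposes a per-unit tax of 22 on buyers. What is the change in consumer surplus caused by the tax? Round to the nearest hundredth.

-70.03

Pre-tax equilibrium: 182 - 2.5Q = 79 + 6Q gives Q* = 12.1176, P* = 151.7059.
A tax on buyers shifts demand down by 22: (182 - 22) - 2.5Q = 79 + 6Q, so Q_t = 9.5294. Buyers pay P_b = 158.1765; sellers receive P_s = P_b - 22 = 136.1765.
Consumers lose the trapezoid between P* and P_b out to Q_t plus the triangle from Q_t to Q*: change in CS = 113.5121 - 183.5467 = -70.0346.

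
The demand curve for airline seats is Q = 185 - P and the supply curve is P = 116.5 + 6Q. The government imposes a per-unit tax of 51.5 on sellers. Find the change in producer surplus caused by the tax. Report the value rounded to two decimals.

-269.59

Rewriting demand in inverse form: P = 185 - Q.
Pre-tax equilibrium: 185 - Q = 116.5 + 6Q gives Q* = 9.7857, P* = 175.2143.
A tax on sellers shifts supply up by 51.5: 185 - Q = 116.5 + 6Q + 51.5, so Q_t = 2.4286. Buyers pay P_b = 182.5714; sellers receive P_s = P_b - 51.5 = 131.0714.
PS falls from (1/2)(9.7857)(58.7143) = 287.2806 to (1/2)(2.4286)(14.5714) = 17.6939, a change of -269.5867.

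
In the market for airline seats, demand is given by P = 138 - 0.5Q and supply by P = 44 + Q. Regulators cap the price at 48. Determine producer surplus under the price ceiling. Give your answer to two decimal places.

Free-market equilibrium: 138 - 0.5Q = 44 + Q gives Q* = 62.6667, P* = 106.6667.
At the ceiling price 48, quantity supplied is (48 - 44)/1 = 4; supply is the short side, so Q = 4 trades at P = 48.
PS is the triangle above supply below 48: (1/2)(4)(48 - 44) = 8.

8.00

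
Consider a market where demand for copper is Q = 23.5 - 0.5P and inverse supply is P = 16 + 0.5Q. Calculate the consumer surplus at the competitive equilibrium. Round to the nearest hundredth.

Rewriting demand in inverse form: P = 47 - 2Q.
Set 47 - 2Q = 16 + 0.5Q, which gives 31 = 2.5Q, so Q* = 12.4 and P* = 47 - 2(12.4) = 22.2.
CS is the area between the demand curve and P* from 0 to Q*: (1/2)(12.4)(24.8) = 153.76.

153.76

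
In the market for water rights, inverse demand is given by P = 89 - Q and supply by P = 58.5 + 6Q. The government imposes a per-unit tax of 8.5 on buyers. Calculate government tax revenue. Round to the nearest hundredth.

26.71

Pre-tax equilibrium: 89 - Q = 58.5 + 6Q gives Q* = 4.3571, P* = 84.6429.
With the tax, buyers' net willingness to pay falls by 8.5: (89 - 8.5) - Q = 58.5 + 6Q, so Q_t = 3.1429. Buyers pay P_b = 85.8571; sellers receive P_s = P_b - 8.5 = 77.3571.
Tax revenue = t x Q_t = 8.5 x 3.1429 = 26.7143.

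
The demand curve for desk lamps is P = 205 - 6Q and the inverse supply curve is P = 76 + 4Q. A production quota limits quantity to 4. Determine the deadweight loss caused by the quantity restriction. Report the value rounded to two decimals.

396.05

Without the quota, 205 - 6Q = 76 + 4Q gives Q* = 12.9.
At Q = 4 the demand price is 205 - 6(4) = 181 and the supply price is 76 + 4(4) = 92.
Deadweight loss is the triangle between the curves from 4 to 12.9: (1/2)(181 - 92)(12.9 - 4) = 396.05.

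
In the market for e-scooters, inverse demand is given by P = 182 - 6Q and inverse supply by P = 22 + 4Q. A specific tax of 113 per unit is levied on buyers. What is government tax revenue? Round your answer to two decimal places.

531.10

Pre-tax equilibrium: 182 - 6Q = 22 + 4Q gives Q* = 16, P* = 86.
With the tax, buyers' net willingness to pay falls by 113: (182 - 113) - 6Q = 22 + 4Q, so Q_t = 4.7. Buyers pay P_b = 153.8; sellers receive P_s = P_b - 113 = 40.8.
Revenue is the tax times quantity traded: 113 x 4.7 = 531.1.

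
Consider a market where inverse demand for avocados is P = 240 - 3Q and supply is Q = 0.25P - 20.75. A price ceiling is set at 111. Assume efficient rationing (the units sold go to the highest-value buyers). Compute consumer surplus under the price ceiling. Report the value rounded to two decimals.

829.50

Rewriting supply in inverse form: P = 83 + 4Q.
Without the control, 240 - 3Q = 83 + 4Q so Q* = 22.4286 and P* = 172.7143.
At P = 111, sellers supply (111 - 83)/4 = 7 while buyers want more, so the quantity traded is 7 at price 111.
The demand price at Q = 7 is 219. CS is the trapezoid between demand and 111 over [0, 7]: (1/2)[(240 - 111) + (219 - 111)](7) = 829.5.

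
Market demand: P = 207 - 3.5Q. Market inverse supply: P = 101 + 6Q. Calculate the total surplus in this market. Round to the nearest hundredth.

591.37

Set 207 - 3.5Q = 101 + 6Q, which gives 106 = 9.5Q, so Q* = 11.1579 and P* = 207 - 3.5(11.1579) = 167.9474.
Total surplus is the full triangle between the curves from 0 to Q*: (1/2)(11.1579)(207 - 101) = 591.3684.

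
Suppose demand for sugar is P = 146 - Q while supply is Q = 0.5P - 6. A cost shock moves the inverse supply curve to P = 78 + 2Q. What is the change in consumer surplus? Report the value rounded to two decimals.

Rewriting supply in inverse form: P = 12 + 2Q.
Initial equilibrium: Q_0 = 44.6667, P_0 = 101.3333; CS_0 = (1/2)(44.6667)(44.6667) = 997.5556, PS_0 = (1/2)(44.6667)(89.3333) = 1995.1111.
New equilibrium: 146 - Q = 78 + 2Q gives Q_1 = 22.6667, P_1 = 123.3333; CS_1 = 256.8889, PS_1 = 513.7778.
Change in consumer surplus = 256.8889 - 997.5556 = -740.6667.

-740.67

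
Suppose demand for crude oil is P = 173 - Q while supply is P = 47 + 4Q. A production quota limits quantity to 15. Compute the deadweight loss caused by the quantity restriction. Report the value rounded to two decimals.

Without the quota, 173 - Q = 47 + 4Q gives Q* = 25.2.
At Q = 15 the demand price is 173 - (15) = 158 and the supply price is 47 + 4(15) = 107.
Deadweight loss is the triangle between the curves from 15 to 25.2: (1/2)(158 - 107)(25.2 - 15) = 260.1.

260.10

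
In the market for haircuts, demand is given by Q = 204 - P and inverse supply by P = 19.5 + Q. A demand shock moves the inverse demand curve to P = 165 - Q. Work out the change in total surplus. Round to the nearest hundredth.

Rewriting demand in inverse form: P = 204 - Q.
Initial equilibrium: Q_0 = 92.25, P_0 = 111.75; CS_0 = (1/2)(92.25)(92.25) = 4255.0312, PS_0 = (1/2)(92.25)(92.25) = 4255.0312.
New equilibrium: 165 - Q = 19.5 + Q gives Q_1 = 72.75, P_1 = 92.25; CS_1 = 2646.2812, PS_1 = 2646.2812.
Change in total surplus = (2646.2812 + 2646.2812) - (4255.0312 + 4255.0312) = -3217.5.

-3217.50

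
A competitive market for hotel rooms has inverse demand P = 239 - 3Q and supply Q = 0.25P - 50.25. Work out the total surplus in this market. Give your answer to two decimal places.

103.14

Rewriting supply in inverse form: P = 201 + 4Q.
Setting demand equal to supply, 38 = 7Q, so Q* = 5.4286 and P* = 222.7143.
Total surplus is the full triangle between the curves from 0 to Q*: (1/2)(5.4286)(239 - 201) = 103.1429.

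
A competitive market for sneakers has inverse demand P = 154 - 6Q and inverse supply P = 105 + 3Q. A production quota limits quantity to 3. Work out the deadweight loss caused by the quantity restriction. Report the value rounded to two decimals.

Without the quota, 154 - 6Q = 105 + 3Q gives Q* = 5.4444.
At Q = 3 the demand price is 154 - 6(3) = 136 and the supply price is 105 + 3(3) = 114.
Deadweight loss is the triangle between the curves from 3 to 5.4444: (1/2)(136 - 114)(5.4444 - 3) = 26.8889.

26.89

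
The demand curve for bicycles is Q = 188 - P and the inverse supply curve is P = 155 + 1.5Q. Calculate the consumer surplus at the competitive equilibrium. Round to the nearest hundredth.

87.12

Rewriting demand in inverse form: P = 188 - Q.
Set 188 - Q = 155 + 1.5Q, which gives 33 = 2.5Q, so Q* = 13.2 and P* = 188 - (13.2) = 174.8.
The demand choke price is 188, so CS = (1/2)(Q*)(188 - P*) = (1/2)(13.2)(13.2) = 87.12.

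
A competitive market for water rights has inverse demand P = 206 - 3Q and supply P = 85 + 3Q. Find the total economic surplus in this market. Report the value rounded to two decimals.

1220.08

Set 206 - 3Q = 85 + 3Q, which gives 121 = 6Q, so Q* = 20.1667 and P* = 206 - 3(20.1667) = 145.5.
CS = (1/2)(20.1667)(60.5) = 610.0417 and PS = (1/2)(20.1667)(60.5) = 610.0417, so total surplus = 1220.0833.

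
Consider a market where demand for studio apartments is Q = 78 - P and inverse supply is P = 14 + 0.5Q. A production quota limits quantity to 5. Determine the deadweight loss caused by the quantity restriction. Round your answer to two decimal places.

1064.08

Rewriting demand in inverse form: P = 78 - Q.
Without the quota, 78 - Q = 14 + 0.5Q gives Q* = 42.6667.
At Q = 5 the demand price is 78 - (5) = 73 and the supply price is 14 + 0.5(5) = 16.5.
Deadweight loss is the triangle between the curves from 5 to 42.6667: (1/2)(73 - 16.5)(42.6667 - 5) = 1064.0833.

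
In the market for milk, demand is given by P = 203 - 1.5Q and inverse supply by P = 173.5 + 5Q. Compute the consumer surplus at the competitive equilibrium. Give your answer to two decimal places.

15.45

Equilibrium: 203 - 1.5Q = 173.5 + 5Q, so Q* = 4.5385 and P* = 196.1923.
Consumer surplus is the triangle under demand above P*: (1/2)(4.5385)(203 - 196.1923) = (1/2)(4.5385)(6.8077) = 15.4482.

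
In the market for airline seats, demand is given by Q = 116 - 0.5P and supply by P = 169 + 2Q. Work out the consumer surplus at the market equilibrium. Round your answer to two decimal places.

248.06

Rewriting demand in inverse form: P = 232 - 2Q.
Equilibrium: 232 - 2Q = 169 + 2Q, so Q* = 15.75 and P* = 200.5.
Consumer surplus is the triangle under demand above P*: (1/2)(15.75)(232 - 200.5) = (1/2)(15.75)(31.5) = 248.0625.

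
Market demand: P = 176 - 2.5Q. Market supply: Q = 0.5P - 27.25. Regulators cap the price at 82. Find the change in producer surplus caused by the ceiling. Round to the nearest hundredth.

Rewriting supply in inverse form: P = 54.5 + 2Q.
Without the control, 176 - 2.5Q = 54.5 + 2Q so Q* = 27 and P* = 108.5.
At P = 82, sellers supply (82 - 54.5)/2 = 13.75 while buyers want more, so the quantity traded is 13.75 at price 82.
PS goes from (1/2)(27)(54) = 729 to 189.0625 (computed as (82 - 54.5)(13.75) - (1/2)(2)(13.75)^2), a change of -539.9375.

-539.94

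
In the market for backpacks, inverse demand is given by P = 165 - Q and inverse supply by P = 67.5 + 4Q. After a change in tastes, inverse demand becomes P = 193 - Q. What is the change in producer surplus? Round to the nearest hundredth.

Initial equilibrium: Q_0 = 19.5, P_0 = 145.5; CS_0 = (1/2)(19.5)(19.5) = 190.125, PS_0 = (1/2)(19.5)(78) = 760.5.
New equilibrium: 193 - Q = 67.5 + 4Q gives Q_1 = 25.1, P_1 = 167.9; CS_1 = 315.005, PS_1 = 1260.02.
Change in producer surplus = 1260.02 - 760.5 = 499.52.

499.52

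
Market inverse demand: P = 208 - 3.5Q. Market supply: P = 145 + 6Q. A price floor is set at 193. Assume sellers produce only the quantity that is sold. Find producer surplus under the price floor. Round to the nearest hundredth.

150.61

Free-market equilibrium: 208 - 3.5Q = 145 + 6Q gives Q* = 6.6316, P* = 184.7895.
At P = 193, buyers demand (208 - 193)/3.5 = 4.2857 while sellers would supply more, so the quantity traded is 4.2857 at price 193.
The supply price at Q = 4.2857 is 170.7143. PS is the trapezoid between 193 and supply over [0, 4.2857]: (1/2)[(193 - 145) + (193 - 170.7143)](4.2857) = 150.6122.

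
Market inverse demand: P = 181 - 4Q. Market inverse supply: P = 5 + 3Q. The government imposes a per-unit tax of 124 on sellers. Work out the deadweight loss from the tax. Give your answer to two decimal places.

Pre-tax equilibrium: 181 - 4Q = 5 + 3Q gives Q* = 25.1429, P* = 80.4286.
With the tax, sellers need 124 more per unit: 181 - 4Q = 5 + 3Q + 124, so Q_t = 7.4286. Buyers pay P_b = 151.2857; sellers receive P_s = P_b - 124 = 27.2857.
The welfare triangle lost has base Q* - Q_t = 17.7143 and height t = 124, so DWL = (1/2)(17.7143)(124) = 1098.2857.

1098.29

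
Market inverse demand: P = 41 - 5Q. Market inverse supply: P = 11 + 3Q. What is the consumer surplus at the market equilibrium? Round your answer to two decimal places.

35.16

Set 41 - 5Q = 11 + 3Q, which gives 30 = 8Q, so Q* = 3.75 and P* = 41 - 5(3.75) = 22.25.
The demand choke price is 41, so CS = (1/2)(Q*)(41 - P*) = (1/2)(3.75)(18.75) = 35.1562.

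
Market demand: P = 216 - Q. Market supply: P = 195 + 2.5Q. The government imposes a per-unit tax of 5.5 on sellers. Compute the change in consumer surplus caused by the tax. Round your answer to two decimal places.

Pre-tax equilibrium: 216 - Q = 195 + 2.5Q gives Q* = 6, P* = 210.
With the tax, sellers need 5.5 more per unit: 216 - Q = 195 + 2.5Q + 5.5, so Q_t = 4.4286. Buyers pay P_b = 211.5714; sellers receive P_s = P_b - 5.5 = 206.0714.
Consumers lose the trapezoid between P* and P_b out to Q_t plus the triangle from Q_t to Q*: change in CS = 9.8061 - 18 = -8.1939.

-8.19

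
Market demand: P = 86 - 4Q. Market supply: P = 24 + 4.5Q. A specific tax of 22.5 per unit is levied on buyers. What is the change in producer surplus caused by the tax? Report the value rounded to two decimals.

-71.12

Pre-tax equilibrium: 86 - 4Q = 24 + 4.5Q gives Q* = 7.2941, P* = 56.8235.
A tax on buyers shifts demand down by 22.5: (86 - 22.5) - 4Q = 24 + 4.5Q, so Q_t = 4.6471. Buyers pay P_b = 67.4118; sellers receive P_s = P_b - 22.5 = 44.9118.
Producers lose the trapezoid between P_s and P* out to Q_t plus the triangle from Q_t to Q*: change in PS = 48.5891 - 119.7093 = -71.1202.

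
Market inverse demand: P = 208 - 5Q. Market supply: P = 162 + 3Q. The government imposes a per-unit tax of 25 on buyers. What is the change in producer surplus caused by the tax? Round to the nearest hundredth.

Pre-tax equilibrium: 208 - 5Q = 162 + 3Q gives Q* = 5.75, P* = 179.25.
With the tax, buyers' net willingness to pay falls by 25: (208 - 25) - 5Q = 162 + 3Q, so Q_t = 2.625. Buyers pay P_b = 194.875; sellers receive P_s = P_b - 25 = 169.875.
Producers lose the trapezoid between P_s and P* out to Q_t plus the triangle from Q_t to Q*: change in PS = 10.3359 - 49.5938 = -39.2578.

-39.26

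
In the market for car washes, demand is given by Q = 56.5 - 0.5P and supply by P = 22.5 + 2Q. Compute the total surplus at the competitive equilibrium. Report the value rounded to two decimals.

Rewriting demand in inverse form: P = 113 - 2Q.
Equilibrium: 113 - 2Q = 22.5 + 2Q, so Q* = 22.625 and P* = 67.75.
Total surplus is the full triangle between the curves from 0 to Q*: (1/2)(22.625)(113 - 22.5) = 1023.7812.

1023.78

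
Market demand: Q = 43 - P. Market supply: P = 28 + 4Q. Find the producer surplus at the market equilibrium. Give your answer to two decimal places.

18.00

Rewriting demand in inverse form: P = 43 - Q.
Equilibrium: 43 - Q = 28 + 4Q, so Q* = 3 and P* = 40.
PS is the area between P* and the supply curve from 0 to Q*: (1/2)(3)(12) = 18.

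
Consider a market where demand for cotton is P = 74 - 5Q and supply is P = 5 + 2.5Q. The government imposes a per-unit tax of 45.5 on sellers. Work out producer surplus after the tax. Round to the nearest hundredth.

12.27

Pre-tax equilibrium: 74 - 5Q = 5 + 2.5Q gives Q* = 9.2, P* = 28.
A tax on sellers shifts supply up by 45.5: 74 - 5Q = 5 + 2.5Q + 45.5, so Q_t = 3.1333. Buyers pay P_b = 58.3333; sellers receive P_s = P_b - 45.5 = 12.8333.
Producer surplus is the triangle above supply below P_s: (1/2)(3.1333)(12.8333 - 5) = 12.2722.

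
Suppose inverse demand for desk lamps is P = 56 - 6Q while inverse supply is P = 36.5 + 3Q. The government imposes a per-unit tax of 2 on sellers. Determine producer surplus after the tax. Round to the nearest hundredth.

Pre-tax equilibrium: 56 - 6Q = 36.5 + 3Q gives Q* = 2.1667, P* = 43.
A tax on sellers shifts supply up by 2: 56 - 6Q = 36.5 + 3Q + 2, so Q_t = 1.9444. Buyers pay P_b = 44.3333; sellers receive P_s = P_b - 2 = 42.3333.
Producer surplus is the triangle above supply below P_s: (1/2)(1.9444)(42.3333 - 36.5) = 5.6713.

5.67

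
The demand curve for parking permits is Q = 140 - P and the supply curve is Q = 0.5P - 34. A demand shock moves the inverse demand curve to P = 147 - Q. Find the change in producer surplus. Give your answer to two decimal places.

Rewriting demand in inverse form: P = 140 - Q.
Rewriting supply in inverse form: P = 68 + 2Q.
Initial equilibrium: Q_0 = 24, P_0 = 116; CS_0 = (1/2)(24)(24) = 288, PS_0 = (1/2)(24)(48) = 576.
New equilibrium: 147 - Q = 68 + 2Q gives Q_1 = 26.3333, P_1 = 120.6667; CS_1 = 346.7222, PS_1 = 693.4444.
Change in producer surplus = 693.4444 - 576 = 117.4444.

117.44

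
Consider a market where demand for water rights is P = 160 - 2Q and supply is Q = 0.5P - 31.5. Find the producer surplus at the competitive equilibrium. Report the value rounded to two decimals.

Rewriting supply in inverse form: P = 63 + 2Q.
Set 160 - 2Q = 63 + 2Q, which gives 97 = 4Q, so Q* = 24.25 and P* = 160 - 2(24.25) = 111.5.
Producer surplus is the triangle above supply below P*: (1/2)(24.25)(111.5 - 63) = (1/2)(24.25)(48.5) = 588.0625.

588.06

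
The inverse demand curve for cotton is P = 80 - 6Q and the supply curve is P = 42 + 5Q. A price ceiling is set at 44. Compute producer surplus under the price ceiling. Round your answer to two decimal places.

0.40

Without the control, 80 - 6Q = 42 + 5Q so Q* = 3.4545 and P* = 59.2727.
At P = 44, sellers supply (44 - 42)/5 = 0.4 while buyers want more, so the quantity traded is 0.4 at price 44.
PS is the triangle above supply below 44: (1/2)(0.4)(44 - 42) = 0.4.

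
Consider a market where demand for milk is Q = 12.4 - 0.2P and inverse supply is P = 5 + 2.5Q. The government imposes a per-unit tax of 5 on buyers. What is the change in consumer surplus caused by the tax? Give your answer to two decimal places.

-24.22

Rewriting demand in inverse form: P = 62 - 5Q.
Pre-tax equilibrium: 62 - 5Q = 5 + 2.5Q gives Q* = 7.6, P* = 24.
A tax on buyers shifts demand down by 5: (62 - 5) - 5Q = 5 + 2.5Q, so Q_t = 6.9333. Buyers pay P_b = 27.3333; sellers receive P_s = P_b - 5 = 22.3333.
Consumers lose the trapezoid between P* and P_b out to Q_t plus the triangle from Q_t to Q*: change in CS = 120.1778 - 144.4 = -24.2222.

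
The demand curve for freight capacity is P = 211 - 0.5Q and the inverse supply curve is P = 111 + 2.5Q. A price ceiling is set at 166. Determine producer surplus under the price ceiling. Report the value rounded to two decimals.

Free-market equilibrium: 211 - 0.5Q = 111 + 2.5Q gives Q* = 33.3333, P* = 194.3333.
At the ceiling price 166, quantity supplied is (166 - 111)/2.5 = 22; supply is the short side, so Q = 22 trades at P = 166.
PS is the triangle above supply below 166: (1/2)(22)(166 - 111) = 605.

605.00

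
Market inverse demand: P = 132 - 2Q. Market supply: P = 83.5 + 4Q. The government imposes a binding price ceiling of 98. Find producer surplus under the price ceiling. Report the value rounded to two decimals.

26.28

Free-market equilibrium: 132 - 2Q = 83.5 + 4Q gives Q* = 8.0833, P* = 115.8333.
At P = 98, sellers supply (98 - 83.5)/4 = 3.625 while buyers want more, so the quantity traded is 3.625 at price 98.
PS is the triangle above supply below 98: (1/2)(3.625)(98 - 83.5) = 26.2812.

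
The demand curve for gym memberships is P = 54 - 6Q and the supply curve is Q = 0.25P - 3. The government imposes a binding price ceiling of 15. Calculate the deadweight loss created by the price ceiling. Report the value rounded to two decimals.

59.51

Rewriting supply in inverse form: P = 12 + 4Q.
Free-market equilibrium: 54 - 6Q = 12 + 4Q gives Q* = 4.2, P* = 28.8.
At P = 15, sellers supply (15 - 12)/4 = 0.75 while buyers want more, so the quantity traded is 0.75 at price 15.
At Q = 0.75 the demand price is 49.5 and the supply price is 15. Deadweight loss is the triangle between the curves from 0.75 to 4.2: (1/2)(49.5 - 15)(4.2 - 0.75) = 59.5125.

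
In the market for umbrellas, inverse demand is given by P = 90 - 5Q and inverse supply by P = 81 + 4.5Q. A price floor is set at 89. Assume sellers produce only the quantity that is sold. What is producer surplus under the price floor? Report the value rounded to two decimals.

Without the control, 90 - 5Q = 81 + 4.5Q so Q* = 0.9474 and P* = 85.2632.
At the floor price 89, quantity demanded is (90 - 89)/5 = 0.2; demand is the short side, so Q = 0.2 trades at P = 89.
The supply price at Q = 0.2 is 81.9. PS is the trapezoid between 89 and supply over [0, 0.2]: (1/2)[(89 - 81) + (89 - 81.9)](0.2) = 1.51.

1.51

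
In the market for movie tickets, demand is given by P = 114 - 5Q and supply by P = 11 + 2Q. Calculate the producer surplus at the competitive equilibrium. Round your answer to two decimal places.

216.51

Equilibrium: 114 - 5Q = 11 + 2Q, so Q* = 14.7143 and P* = 40.4286.
PS is the area between P* and the supply curve from 0 to Q*: (1/2)(14.7143)(29.4286) = 216.5102.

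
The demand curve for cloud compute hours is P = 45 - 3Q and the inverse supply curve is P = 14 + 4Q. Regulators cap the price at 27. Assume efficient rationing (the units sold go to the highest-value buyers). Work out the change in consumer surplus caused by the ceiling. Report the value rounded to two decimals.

Free-market equilibrium: 45 - 3Q = 14 + 4Q gives Q* = 4.4286, P* = 31.7143.
At the ceiling price 27, quantity supplied is (27 - 14)/4 = 3.25; supply is the short side, so Q = 3.25 trades at P = 27.
CS goes from (1/2)(4.4286)(13.2857) = 29.4184 to 42.6562 (computed as (45 - 27)(3.25) - (1/2)(3)(3.25)^2), a change of 13.2379.

13.24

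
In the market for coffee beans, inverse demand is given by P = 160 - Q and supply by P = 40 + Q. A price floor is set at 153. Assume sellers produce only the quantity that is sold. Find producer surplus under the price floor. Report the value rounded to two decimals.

Free-market equilibrium: 160 - Q = 40 + Q gives Q* = 60, P* = 100.
At the floor price 153, quantity demanded is (160 - 153)/1 = 7; demand is the short side, so Q = 7 trades at P = 153.
The supply price at Q = 7 is 47. PS is the trapezoid between 153 and supply over [0, 7]: (1/2)[(153 - 40) + (153 - 47)](7) = 766.5.

766.50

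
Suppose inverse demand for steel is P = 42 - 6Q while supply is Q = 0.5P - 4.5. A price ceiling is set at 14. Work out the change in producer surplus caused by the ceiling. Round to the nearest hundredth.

Rewriting supply in inverse form: P = 9 + 2Q.
Without the control, 42 - 6Q = 9 + 2Q so Q* = 4.125 and P* = 17.25.
At the ceiling price 14, quantity supplied is (14 - 9)/2 = 2.5; supply is the short side, so Q = 2.5 trades at P = 14.
PS goes from (1/2)(4.125)(8.25) = 17.0156 to 6.25 (computed as (14 - 9)(2.5) - (1/2)(2)(2.5)^2), a change of -10.7656.

-10.77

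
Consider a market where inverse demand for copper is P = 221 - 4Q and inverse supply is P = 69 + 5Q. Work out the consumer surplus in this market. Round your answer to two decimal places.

Set 221 - 4Q = 69 + 5Q, which gives 152 = 9Q, so Q* = 16.8889 and P* = 221 - 4(16.8889) = 153.4444.
Consumer surplus is the triangle under demand above P*: (1/2)(16.8889)(221 - 153.4444) = (1/2)(16.8889)(67.5556) = 570.4691.

570.47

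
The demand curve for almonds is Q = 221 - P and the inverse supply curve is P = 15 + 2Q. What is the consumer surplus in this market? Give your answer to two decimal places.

Rewriting demand in inverse form: P = 221 - Q.
Setting demand equal to supply, 206 = 3Q, so Q* = 68.6667 and P* = 152.3333.
Consumer surplus is the triangle under demand above P*: (1/2)(68.6667)(221 - 152.3333) = (1/2)(68.6667)(68.6667) = 2357.5556.

2357.56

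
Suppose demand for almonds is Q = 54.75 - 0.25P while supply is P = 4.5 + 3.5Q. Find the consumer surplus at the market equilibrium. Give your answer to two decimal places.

1635.92

Rewriting demand in inverse form: P = 219 - 4Q.
Setting demand equal to supply, 214.5 = 7.5Q, so Q* = 28.6 and P* = 104.6.
The demand choke price is 219, so CS = (1/2)(Q*)(219 - P*) = (1/2)(28.6)(114.4) = 1635.92.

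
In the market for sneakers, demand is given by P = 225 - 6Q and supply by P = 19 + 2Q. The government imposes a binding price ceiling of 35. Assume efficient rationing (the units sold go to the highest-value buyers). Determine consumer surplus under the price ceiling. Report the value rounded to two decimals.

1328.00

Free-market equilibrium: 225 - 6Q = 19 + 2Q gives Q* = 25.75, P* = 70.5.
At the ceiling price 35, quantity supplied is (35 - 19)/2 = 8; supply is the short side, so Q = 8 trades at P = 35.
The demand price at Q = 8 is 177. CS is the trapezoid between demand and 35 over [0, 8]: (1/2)[(225 - 35) + (177 - 35)](8) = 1328.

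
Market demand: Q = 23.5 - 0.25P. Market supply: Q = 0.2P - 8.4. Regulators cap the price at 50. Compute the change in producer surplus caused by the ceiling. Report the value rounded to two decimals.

-77.06

Rewriting demand in inverse form: P = 94 - 4Q.
Rewriting supply in inverse form: P = 42 + 5Q.
Free-market equilibrium: 94 - 4Q = 42 + 5Q gives Q* = 5.7778, P* = 70.8889.
At the ceiling price 50, quantity supplied is (50 - 42)/5 = 1.6; supply is the short side, so Q = 1.6 trades at P = 50.
PS goes from (1/2)(5.7778)(28.8889) = 83.4568 to 6.4 (computed as (50 - 42)(1.6) - (1/2)(5)(1.6)^2), a change of -77.0568.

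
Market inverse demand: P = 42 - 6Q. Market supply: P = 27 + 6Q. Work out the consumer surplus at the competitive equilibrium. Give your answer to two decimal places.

4.69

Set 42 - 6Q = 27 + 6Q, which gives 15 = 12Q, so Q* = 1.25 and P* = 42 - 6(1.25) = 34.5.
Consumer surplus is the triangle under demand above P*: (1/2)(1.25)(42 - 34.5) = (1/2)(1.25)(7.5) = 4.6875.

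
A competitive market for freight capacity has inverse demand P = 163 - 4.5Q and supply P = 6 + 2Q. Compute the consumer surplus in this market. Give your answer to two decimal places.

1312.67

Equilibrium: 163 - 4.5Q = 6 + 2Q, so Q* = 24.1538 and P* = 54.3077.
Consumer surplus is the triangle under demand above P*: (1/2)(24.1538)(163 - 54.3077) = (1/2)(24.1538)(108.6923) = 1312.6686.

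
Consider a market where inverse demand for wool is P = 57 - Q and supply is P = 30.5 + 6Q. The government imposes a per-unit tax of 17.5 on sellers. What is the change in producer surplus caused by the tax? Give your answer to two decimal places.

Without the tax, 57 - Q = 30.5 + 6Q so Q* = 3.7857 and P* = 53.2143.
With the tax, sellers need 17.5 more per unit: 57 - Q = 30.5 + 6Q + 17.5, so Q_t = 1.2857. Buyers pay P_b = 55.7143; sellers receive P_s = P_b - 17.5 = 38.2143.
PS falls from (1/2)(3.7857)(22.7143) = 42.9949 to (1/2)(1.2857)(7.7143) = 4.9592, a change of -38.0357.

-38.04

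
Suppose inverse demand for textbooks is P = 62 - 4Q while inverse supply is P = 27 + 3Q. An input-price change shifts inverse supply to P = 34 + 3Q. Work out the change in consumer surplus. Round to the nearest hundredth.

-18.00

Initial equilibrium: Q_0 = 5, P_0 = 42; CS_0 = (1/2)(5)(20) = 50, PS_0 = (1/2)(5)(15) = 37.5.
New equilibrium: 62 - 4Q = 34 + 3Q gives Q_1 = 4, P_1 = 46; CS_1 = 32, PS_1 = 24.
Change in consumer surplus = 32 - 50 = -18.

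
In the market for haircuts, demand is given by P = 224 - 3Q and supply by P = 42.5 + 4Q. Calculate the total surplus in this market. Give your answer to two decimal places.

2353.02

Setting demand equal to supply, 181.5 = 7Q, so Q* = 25.9286 and P* = 146.2143.
Total surplus is the full triangle between the curves from 0 to Q*: (1/2)(25.9286)(224 - 42.5) = 2353.0179.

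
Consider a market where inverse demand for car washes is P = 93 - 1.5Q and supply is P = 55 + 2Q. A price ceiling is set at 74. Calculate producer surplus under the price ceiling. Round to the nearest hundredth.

90.25

Free-market equilibrium: 93 - 1.5Q = 55 + 2Q gives Q* = 10.8571, P* = 76.7143.
At P = 74, sellers supply (74 - 55)/2 = 9.5 while buyers want more, so the quantity traded is 9.5 at price 74.
PS is the triangle above supply below 74: (1/2)(9.5)(74 - 55) = 90.25.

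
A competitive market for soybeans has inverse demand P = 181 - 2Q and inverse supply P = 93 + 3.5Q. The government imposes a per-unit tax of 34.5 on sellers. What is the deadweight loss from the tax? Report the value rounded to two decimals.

108.20

Without the tax, 181 - 2Q = 93 + 3.5Q so Q* = 16 and P* = 149.
With the tax, sellers need 34.5 more per unit: 181 - 2Q = 93 + 3.5Q + 34.5, so Q_t = 9.7273. Buyers pay P_b = 161.5455; sellers receive P_s = P_b - 34.5 = 127.0455.
Deadweight loss is the triangle between the curves from Q_t to Q*: (1/2)(16 - 9.7273)(34.5) = 108.2045.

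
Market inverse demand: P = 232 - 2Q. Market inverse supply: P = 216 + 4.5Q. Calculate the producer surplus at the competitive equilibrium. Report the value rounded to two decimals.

Setting demand equal to supply, 16 = 6.5Q, so Q* = 2.4615 and P* = 227.0769.
The supply curve's price intercept is 216, so PS = (1/2)(Q*)(P* - 216) = (1/2)(2.4615)(11.0769) = 13.6331.

13.63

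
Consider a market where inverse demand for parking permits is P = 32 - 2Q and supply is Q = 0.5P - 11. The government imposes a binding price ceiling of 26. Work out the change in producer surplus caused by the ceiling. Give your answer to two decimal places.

-2.25

Rewriting supply in inverse form: P = 22 + 2Q.
Without the control, 32 - 2Q = 22 + 2Q so Q* = 2.5 and P* = 27.
At P = 26, sellers supply (26 - 22)/2 = 2 while buyers want more, so the quantity traded is 2 at price 26.
PS goes from (1/2)(2.5)(5) = 6.25 to 4 (computed as (26 - 22)(2) - (1/2)(2)(2)^2), a change of -2.25.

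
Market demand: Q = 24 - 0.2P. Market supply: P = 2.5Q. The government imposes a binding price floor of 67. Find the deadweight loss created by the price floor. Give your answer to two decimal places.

109.35

Rewriting demand in inverse form: P = 120 - 5Q.
Free-market equilibrium: 120 - 5Q = 2.5Q gives Q* = 16, P* = 40.
At the floor price 67, quantity demanded is (120 - 67)/5 = 10.6; demand is the short side, so Q = 10.6 trades at P = 67.
The lost-trades triangle has base Q* - 10.6 = 5.4 and height equal to the gap between the curves at Q = 10.6, which is 67 - 26.5 = 40.5. DWL = (1/2)(5.4)(40.5) = 109.35.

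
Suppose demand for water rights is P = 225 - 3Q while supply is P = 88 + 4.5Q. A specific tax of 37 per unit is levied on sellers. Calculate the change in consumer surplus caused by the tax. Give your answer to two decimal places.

-233.84

Without the tax, 225 - 3Q = 88 + 4.5Q so Q* = 18.2667 and P* = 170.2.
A tax on sellers shifts supply up by 37: 225 - 3Q = 88 + 4.5Q + 37, so Q_t = 13.3333. Buyers pay P_b = 185; sellers receive P_s = P_b - 37 = 148.
Consumers lose the trapezoid between P* and P_b out to Q_t plus the triangle from Q_t to Q*: change in CS = 266.6667 - 500.5067 = -233.84.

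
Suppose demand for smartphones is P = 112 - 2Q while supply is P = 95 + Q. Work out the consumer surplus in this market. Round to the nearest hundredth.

32.11

Equilibrium: 112 - 2Q = 95 + Q, so Q* = 5.6667 and P* = 100.6667.
The demand choke price is 112, so CS = (1/2)(Q*)(112 - P*) = (1/2)(5.6667)(11.3333) = 32.1111.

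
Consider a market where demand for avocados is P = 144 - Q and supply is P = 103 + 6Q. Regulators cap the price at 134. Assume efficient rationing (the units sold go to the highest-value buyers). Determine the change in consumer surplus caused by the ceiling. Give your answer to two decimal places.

21.17

Without the control, 144 - Q = 103 + 6Q so Q* = 5.8571 and P* = 138.1429.
At the ceiling price 134, quantity supplied is (134 - 103)/6 = 5.1667; supply is the short side, so Q = 5.1667 trades at P = 134.
CS goes from (1/2)(5.8571)(5.8571) = 17.1531 to 38.3194 (computed as (144 - 134)(5.1667) - (1/2)(1)(5.1667)^2), a change of 21.1664.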